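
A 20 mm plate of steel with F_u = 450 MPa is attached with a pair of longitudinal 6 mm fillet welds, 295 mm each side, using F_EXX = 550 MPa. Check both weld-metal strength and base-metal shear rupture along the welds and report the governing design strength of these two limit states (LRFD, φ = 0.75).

t_e = 0.707 × 6 = 4.242 mm; L = 590 mm.
Weld metal: φR_n = 0.75 × 0.6 × 550 × 4.242 × 590 × 10⁻³ = 619.4 kN.
Base metal (shear rupture): φR_n = 0.75 × 0.6 × 450 × 20 × 590 × 10⁻³ = 2390 kN.
Governing: weld metal.

φR_n ≈ 619 kN (weld metal governs)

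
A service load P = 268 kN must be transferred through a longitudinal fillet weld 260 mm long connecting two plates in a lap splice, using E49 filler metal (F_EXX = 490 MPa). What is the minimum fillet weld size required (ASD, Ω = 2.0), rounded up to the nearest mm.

w = 10 mm

Total weld length L = 260 mm.
Required throat t_e = P × Ω / (0.6 F_EXX × L) = 268 × 2.0 / (0.6 × 490 × 260 × 10⁻³) = 7.012 mm.
Required leg w = t_e / 0.707 = 9.918 mm → use 10 mm.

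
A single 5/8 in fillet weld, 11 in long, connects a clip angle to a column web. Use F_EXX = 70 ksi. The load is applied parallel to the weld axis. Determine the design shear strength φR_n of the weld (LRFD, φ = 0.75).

φR_n ≈ 153 kip

Effective throat t_e = 0.707 × 0.625 = 0.4419 in.
Total length L = 11 in; A_we = 0.4419 × 11 = 4.861 in².
F_nw = 0.6 F_EXX = 0.6 × 70 = 42 ksi.
φR_n = 0.75 × 42 × 4.861 = 153.1 kip.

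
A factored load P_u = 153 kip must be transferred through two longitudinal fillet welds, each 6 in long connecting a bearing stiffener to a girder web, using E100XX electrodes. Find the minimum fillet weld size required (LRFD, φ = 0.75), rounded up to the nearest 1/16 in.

w = 7/16 in

E100XX → F_EXX = 100 ksi.
Total weld length L = 12 in.
Required throat t_e = P_u / (φ × 0.6 F_EXX × L) = 153 / (0.75 × 0.6 × 100 × 12) = 0.2833 in.
Required leg w = t_e / 0.707 = 0.4008 in → use 7/16 in.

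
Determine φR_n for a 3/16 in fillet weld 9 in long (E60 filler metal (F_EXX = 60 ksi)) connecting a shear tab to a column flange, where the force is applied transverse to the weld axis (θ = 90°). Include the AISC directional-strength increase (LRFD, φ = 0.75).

t_e = 0.707 × 0.1875 = 0.1326 in; A_we = 0.1326 × 9 = 1.193 in².
Directional factor: 1.0 + 0.5 sin^1.5(90°) = 1.5.
F_nw = 0.6 × 60 × 1.5 = 54 ksi.
φR_n = 0.75 × 54 × 1.193 = 48.32 kip.

φR_n ≈ 48.3 kip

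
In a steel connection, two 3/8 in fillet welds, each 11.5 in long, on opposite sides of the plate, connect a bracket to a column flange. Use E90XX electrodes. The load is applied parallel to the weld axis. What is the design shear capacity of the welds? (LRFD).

φR_n ≈ 247 kips

E90XX → F_EXX = 90 ksi.
Effective throat t_e = 0.707 × 0.375 = 0.2651 in.
Total length L = 23 in; A_we = 0.2651 × 23 = 6.098 in².
F_nw = 0.6 F_EXX = 0.6 × 90 = 54 ksi.
φR_n = 0.75 × 54 × 6.098 = 247 kips.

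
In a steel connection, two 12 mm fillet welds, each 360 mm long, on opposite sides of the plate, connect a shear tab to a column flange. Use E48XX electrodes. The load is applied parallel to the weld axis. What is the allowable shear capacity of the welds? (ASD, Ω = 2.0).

R_n/Ω ≈ 880 kN

E48XX → F_EXX = 480 MPa.
Effective throat t_e = 0.707 × 12 = 8.484 mm.
Total length L = 720 mm; A_we = 8.484 × 720 = 6108 mm².
F_nw = 0.6 F_EXX = 0.6 × 480 = 288 MPa.
R_n = 288 × 6108 × 10⁻³ = 1759 kN; R_n/Ω = 1759/2.0 = 879.6 kN.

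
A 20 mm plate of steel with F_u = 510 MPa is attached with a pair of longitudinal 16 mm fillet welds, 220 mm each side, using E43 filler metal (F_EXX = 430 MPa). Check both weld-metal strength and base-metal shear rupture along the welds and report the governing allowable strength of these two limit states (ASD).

t_e = 0.707 × 16 = 11.31 mm; L = 440 mm.
Weld metal: R_n/Ω = (1/2.0) × 0.6 × 430 × 11.31 × 440 × 10⁻³ = 642.1 kN.
Base metal (shear rupture): R_n/Ω = (1/2.0) × 0.6 × 510 × 20 × 440 × 10⁻³ = 1346 kN.
Governing: weld metal.

R_n/Ω ≈ 642 kN (weld metal governs)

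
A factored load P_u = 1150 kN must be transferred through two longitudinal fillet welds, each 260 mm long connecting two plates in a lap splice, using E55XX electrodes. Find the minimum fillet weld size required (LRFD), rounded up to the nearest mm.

E55XX → F_EXX = 550 MPa.
Total weld length L = 520 mm.
Required throat t_e = P_u / (φ × 0.6 F_EXX × L) = 1150 / (0.75 × 0.6 × 550 × 520 × 10⁻³) = 8.936 mm.
Required leg w = t_e / 0.707 = 12.64 mm → use 13 mm.

w = 13 mm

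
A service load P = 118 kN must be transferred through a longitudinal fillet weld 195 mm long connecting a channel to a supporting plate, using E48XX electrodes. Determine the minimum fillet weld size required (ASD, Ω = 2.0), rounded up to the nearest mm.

w = 6 mm

E48XX → F_EXX = 480 MPa.
Total weld length L = 195 mm.
Required throat t_e = P × Ω / (0.6 F_EXX × L) = 118 × 2.0 / (0.6 × 480 × 195 × 10⁻³) = 4.202 mm.
Required leg w = t_e / 0.707 = 5.944 mm → use 6 mm.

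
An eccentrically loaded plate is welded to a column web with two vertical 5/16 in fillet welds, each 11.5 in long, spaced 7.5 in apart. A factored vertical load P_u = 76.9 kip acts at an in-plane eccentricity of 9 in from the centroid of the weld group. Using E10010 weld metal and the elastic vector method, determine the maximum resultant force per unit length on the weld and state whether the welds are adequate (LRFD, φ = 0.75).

f_max ≈ 10.4 kip/in; NOT adequate

E100XX → F_EXX = 100 ksi.
Total weld length L_w = 23 in. Treat welds as unit-width lines.
Polar moment about centroid: J = 2[d³/12 + d(b/2)²] = 2[11.5³/12 + 11.5×3.75²] = 576.9 in³.
Direct shear f_v = P/L_w = 76.9 / 23 = 3.343 kip/in (vertical).
Torsion M = P·e = 76.9 × 9 = 692.1 kip·in.
Critical point at (x, y) = (3.75, 5.75) from centroid. f_tx = M·y/J = 6.898 kip/in; f_ty = M·x/J = 4.499 kip/in.
Resultant f_max = √[f_tx² + (f_v + f_ty)²] = √[6.898² + (3.343 + 4.499)²] = 10.44 kip/in.
Capacity per unit length: φr_n = 0.75 × 0.6 × 100 × (0.707 × 0.3125) = 9.942 kip/in.
10.44 > 9.942 → NOT adequate.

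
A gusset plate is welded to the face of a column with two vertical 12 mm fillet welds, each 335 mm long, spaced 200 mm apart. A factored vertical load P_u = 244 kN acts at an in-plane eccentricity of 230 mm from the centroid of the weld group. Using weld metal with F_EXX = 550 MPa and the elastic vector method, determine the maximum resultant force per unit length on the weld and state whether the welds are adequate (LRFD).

f_max ≈ 1080 N/mm; adequate

Total weld length L_w = 670 mm. Treat welds as unit-width lines.
Polar moment about centroid: J = 2[d³/12 + d(b/2)²] = 2[335³/12 + 335×100²] = 12970000 mm³.
Direct shear f_v = P/L_w = 244×10³ / 670 = 364.2 N/mm (vertical).
Torsion M = P·e = 244×10³ × 230 = 56120000 N·mm.
Critical point at (x, y) = (100, 167.5) from centroid. f_tx = M·y/J = 725 N/mm; f_ty = M·x/J = 432.8 N/mm.
Resultant f_max = √[f_tx² + (f_v + f_ty)²] = √[725² + (364.2 + 432.8)²] = 1077 N/mm.
Capacity per unit length: φr_n = 0.75 × 0.6 × 550 × (0.707 × 12) = 2100 N/mm.
1077 ≤ 2100 → adequate.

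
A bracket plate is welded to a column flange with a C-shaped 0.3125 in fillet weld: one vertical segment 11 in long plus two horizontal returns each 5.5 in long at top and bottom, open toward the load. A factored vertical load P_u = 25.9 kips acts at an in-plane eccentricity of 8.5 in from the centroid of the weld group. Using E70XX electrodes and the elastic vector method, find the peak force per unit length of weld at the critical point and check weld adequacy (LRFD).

E70XX → F_EXX = 70 ksi.
Total weld length L_w = 22 in. Treat welds as unit-width lines.
Centroid: x̄ = 2×5.5×2.75 / 22 = 1.375 in from the vertical weld.
Polar moment about centroid: J = I_x + I_y = [11³/12 + 2×5.5×5.5²] + [11×1.375² + 2(5.5³/12 + 5.5×1.375²)] = 513 in³.
Direct shear f_v = P/L_w = 25.9 / 22 = 1.177 kip/in (vertical).
Torsion M = P·e = 25.9 × 8.5 = 220.15 kip·in.
Critical point at (x, y) = (4.125, 5.5) from centroid. f_tx = M·y/J = 2.36 kip/in; f_ty = M·x/J = 1.77 kip/in.
Resultant f_max = √[f_tx² + (f_v + f_ty)²] = √[2.36² + (1.177 + 1.77)²] = 3.776 kip/in.
Capacity per unit length: φr_n = 0.75 × 0.6 × 70 × (0.707 × 0.3125) = 6.96 kip/in.
3.776 ≤ 6.96 → adequate.

f_max ≈ 3.78 kip/in; adequate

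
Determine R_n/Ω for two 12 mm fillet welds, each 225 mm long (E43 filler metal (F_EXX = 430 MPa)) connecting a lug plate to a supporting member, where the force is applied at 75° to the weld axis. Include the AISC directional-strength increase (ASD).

t_e = 0.707 × 12 = 8.484 mm; A_we = 8.484 × 450 = 3818 mm².
Directional factor: 1.0 + 0.5 sin^1.5(75°) = 1.475.
F_nw = 0.6 × 430 × 1.475 = 380.5 MPa.
R_n/Ω = (380.5 × 3818) / 2.0 × 10⁻³ = 726.3 kN.

R_n/Ω ≈ 726 kN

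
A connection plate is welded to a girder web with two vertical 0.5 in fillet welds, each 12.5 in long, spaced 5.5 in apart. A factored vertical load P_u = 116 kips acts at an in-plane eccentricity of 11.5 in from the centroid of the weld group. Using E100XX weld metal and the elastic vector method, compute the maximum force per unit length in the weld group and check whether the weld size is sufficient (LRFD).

f_max ≈ 20 kip/in; NOT adequate

E100XX → F_EXX = 100 ksi.
Total weld length L_w = 25 in. Treat welds as unit-width lines.
Polar moment about centroid: J = 2[d³/12 + d(b/2)²] = 2[12.5³/12 + 12.5×2.75²] = 514.6 in³.
Direct shear f_v = P/L_w = 116 / 25 = 4.64 kip/in (vertical).
Torsion M = P·e = 116 × 11.5 = 1334 kip·in.
Critical point at (x, y) = (2.75, 6.25) from centroid. f_tx = M·y/J = 16.2 kip/in; f_ty = M·x/J = 7.129 kip/in.
Resultant f_max = √[f_tx² + (f_v + f_ty)²] = √[16.2² + (4.64 + 7.129)²] = 20.03 kip/in.
Capacity per unit length: φr_n = 0.75 × 0.6 × 100 × (0.707 × 0.5) = 15.91 kip/in.
20.03 > 15.91 → NOT adequate.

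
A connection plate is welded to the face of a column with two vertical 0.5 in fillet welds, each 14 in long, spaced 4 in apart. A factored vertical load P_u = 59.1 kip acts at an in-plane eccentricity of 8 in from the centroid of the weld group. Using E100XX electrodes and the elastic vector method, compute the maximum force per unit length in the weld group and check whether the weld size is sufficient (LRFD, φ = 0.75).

E100XX → F_EXX = 100 ksi.
Total weld length L_w = 28 in. Treat welds as unit-width lines.
Polar moment about centroid: J = 2[d³/12 + d(b/2)²] = 2[14³/12 + 14×2²] = 569.3 in³.
Direct shear f_v = P/L_w = 59.1 / 28 = 2.111 kip/in (vertical).
Torsion M = P·e = 59.1 × 8 = 472.8 kip·in.
Critical point at (x, y) = (2, 7) from centroid. f_tx = M·y/J = 5.813 kip/in; f_ty = M·x/J = 1.661 kip/in.
Resultant f_max = √[f_tx² + (f_v + f_ty)²] = √[5.813² + (2.111 + 1.661)²] = 6.929 kip/in.
Capacity per unit length: φr_n = 0.75 × 0.6 × 100 × (0.707 × 0.5) = 15.91 kip/in.
6.929 ≤ 15.91 → adequate.

f_max ≈ 6.93 kip/in; adequate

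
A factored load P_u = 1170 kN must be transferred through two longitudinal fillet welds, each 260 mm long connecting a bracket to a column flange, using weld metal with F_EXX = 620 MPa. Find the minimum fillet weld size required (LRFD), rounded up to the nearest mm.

Total weld length L = 520 mm.
Required throat t_e = P_u / (φ × 0.6 F_EXX × L) = 1170 / (0.75 × 0.6 × 620 × 520 × 10⁻³) = 8.065 mm.
Required leg w = t_e / 0.707 = 11.41 mm → use 12 mm.

w = 12 mm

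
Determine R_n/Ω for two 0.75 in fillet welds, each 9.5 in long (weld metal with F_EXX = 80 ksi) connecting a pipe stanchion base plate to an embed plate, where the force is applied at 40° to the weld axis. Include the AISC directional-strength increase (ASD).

t_e = 0.707 × 0.75 = 0.5302 in; A_we = 0.5302 × 19 = 10.07 in².
Directional factor: 1.0 + 0.5 sin^1.5(40°) = 1.258.
F_nw = 0.6 × 80 × 1.258 = 60.37 ksi.
R_n/Ω = (60.37 × 10.07) / 2.0 = 304.1 kips.

R_n/Ω ≈ 304 kips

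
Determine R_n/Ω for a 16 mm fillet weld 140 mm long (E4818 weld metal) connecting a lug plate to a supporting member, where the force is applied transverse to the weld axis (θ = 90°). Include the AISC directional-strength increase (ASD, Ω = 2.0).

R_n/Ω ≈ 342 kN

E48XX → F_EXX = 480 MPa.
t_e = 0.707 × 16 = 11.31 mm; A_we = 11.31 × 140 = 1584 mm².
Directional factor: 1.0 + 0.5 sin^1.5(90°) = 1.5.
F_nw = 0.6 × 480 × 1.5 = 432 MPa.
R_n/Ω = (432 × 1584) / 2.0 × 10⁻³ = 342.1 kN.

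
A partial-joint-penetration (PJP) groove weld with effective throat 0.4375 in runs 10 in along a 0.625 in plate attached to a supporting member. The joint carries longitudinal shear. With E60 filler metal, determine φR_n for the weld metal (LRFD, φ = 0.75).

E60XX → F_EXX = 60 ksi.
Effective throat (given) t_e = 0.4375 in.
A_we = 0.4375 × 10 = 4.375 in².
F_nw = 0.6 F_EXX = 36 ksi.
φR_n = 0.75 × 36 × 4.375 = 118.1 kips.

φR_n ≈ 118 kips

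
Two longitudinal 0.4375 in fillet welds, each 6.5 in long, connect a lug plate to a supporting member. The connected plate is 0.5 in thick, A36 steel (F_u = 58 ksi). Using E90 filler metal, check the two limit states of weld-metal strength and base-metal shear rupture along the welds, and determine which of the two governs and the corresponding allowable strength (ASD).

R_n/Ω ≈ 109 kip (weld metal governs)

E90XX → F_EXX = 90 ksi.
t_e = 0.707 × 0.4375 = 0.3093 in; L = 13 in.
Weld metal: R_n/Ω = (1/2.0) × 0.6 × 90 × 0.3093 × 13 = 108.6 kip.
Base metal (shear rupture): R_n/Ω = (1/2.0) × 0.6 × 58 × 0.5 × 13 = 113.1 kip.
Governing: weld metal.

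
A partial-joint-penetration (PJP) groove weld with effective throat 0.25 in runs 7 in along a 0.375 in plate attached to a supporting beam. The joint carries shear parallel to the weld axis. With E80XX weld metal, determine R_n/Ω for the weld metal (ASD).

E80XX → F_EXX = 80 ksi.
Effective throat (given) t_e = 0.25 in.
A_we = 0.25 × 7 = 1.75 in².
F_nw = 0.6 F_EXX = 48 ksi.
R_n/Ω = (48 × 1.75) / 2.0 = 42 kips.

R_n/Ω ≈ 42 kips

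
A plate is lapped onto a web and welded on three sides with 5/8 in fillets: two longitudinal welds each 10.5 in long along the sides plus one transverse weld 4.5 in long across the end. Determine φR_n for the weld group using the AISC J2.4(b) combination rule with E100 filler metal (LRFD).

E100XX → F_EXX = 100 ksi.
t_e = 0.707 × 0.625 = 0.4419 in.
R_nwl = 0.6 × 100 × 0.4419 × 21 = 556.8 kip (longitudinal, 2 welds).
R_nwt = 0.6 × 100 × 0.4419 × 4.5 = 119.3 kip (transverse, base value).
(i) R_nwl + R_nwt = 676.1 kip; (ii) 0.85 R_nwl + 1.5 R_nwt = 652.2 kip.
R_n = max = 676.1 kip [governs: (i)]; φR_n = 507.1 kip.

φR_n ≈ 507 kip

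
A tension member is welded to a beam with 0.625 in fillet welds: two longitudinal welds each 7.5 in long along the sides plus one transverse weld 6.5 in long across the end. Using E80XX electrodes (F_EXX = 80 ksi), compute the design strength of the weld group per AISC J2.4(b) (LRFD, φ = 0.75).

t_e = 0.707 × 0.625 = 0.4419 in.
R_nwl = 0.6 × 80 × 0.4419 × 15 = 318.1 kips (longitudinal, 2 welds).
R_nwt = 0.6 × 80 × 0.4419 × 6.5 = 137.9 kips (transverse, base value).
(i) R_nwl + R_nwt = 456 kips; (ii) 0.85 R_nwl + 1.5 R_nwt = 477.2 kips.
R_n = max = 477.2 kips [governs: (ii)]; φR_n = 357.9 kips.

φR_n ≈ 358 kips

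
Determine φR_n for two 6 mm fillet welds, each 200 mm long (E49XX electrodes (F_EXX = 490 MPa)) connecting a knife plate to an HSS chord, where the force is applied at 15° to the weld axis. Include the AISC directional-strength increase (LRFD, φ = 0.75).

φR_n ≈ 399 kN

t_e = 0.707 × 6 = 4.242 mm; A_we = 4.242 × 400 = 1697 mm².
Directional factor: 1.0 + 0.5 sin^1.5(15°) = 1.066.
F_nw = 0.6 × 490 × 1.066 = 313.4 MPa.
φR_n = 0.75 × 313.4 × 1697 × 10⁻³ = 398.8 kN.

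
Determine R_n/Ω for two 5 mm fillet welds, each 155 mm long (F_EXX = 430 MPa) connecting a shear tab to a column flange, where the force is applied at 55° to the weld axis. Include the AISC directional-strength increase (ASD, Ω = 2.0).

R_n/Ω ≈ 194 kN

t_e = 0.707 × 5 = 3.535 mm; A_we = 3.535 × 310 = 1096 mm².
Directional factor: 1.0 + 0.5 sin^1.5(55°) = 1.371.
F_nw = 0.6 × 430 × 1.371 = 353.6 MPa.
R_n/Ω = (353.6 × 1096) / 2.0 × 10⁻³ = 193.8 kN.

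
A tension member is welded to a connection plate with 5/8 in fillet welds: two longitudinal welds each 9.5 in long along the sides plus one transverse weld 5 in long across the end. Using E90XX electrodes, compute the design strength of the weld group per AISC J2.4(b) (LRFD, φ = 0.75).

E90XX → F_EXX = 90 ksi.
t_e = 0.707 × 0.625 = 0.4419 in.
R_nwl = 0.6 × 90 × 0.4419 × 19 = 453.4 kip (longitudinal, 2 welds).
R_nwt = 0.6 × 90 × 0.4419 × 5 = 119.3 kip (transverse, base value).
(i) R_nwl + R_nwt = 572.7 kip; (ii) 0.85 R_nwl + 1.5 R_nwt = 564.3 kip.
R_n = max = 572.7 kip [governs: (i)]; φR_n = 429.5 kip.

φR_n ≈ 430 kip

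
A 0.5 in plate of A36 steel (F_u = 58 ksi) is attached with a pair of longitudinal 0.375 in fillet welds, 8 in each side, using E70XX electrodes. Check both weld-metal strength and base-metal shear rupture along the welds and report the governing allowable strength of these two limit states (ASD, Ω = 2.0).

R_n/Ω ≈ 89.1 kip (weld metal governs)

E70XX → F_EXX = 70 ksi.
t_e = 0.707 × 0.375 = 0.2651 in; L = 16 in.
Weld metal: R_n/Ω = (1/2.0) × 0.6 × 70 × 0.2651 × 16 = 89.08 kip.
Base metal (shear rupture): R_n/Ω = (1/2.0) × 0.6 × 58 × 0.5 × 16 = 139.2 kip.
Governing: weld metal.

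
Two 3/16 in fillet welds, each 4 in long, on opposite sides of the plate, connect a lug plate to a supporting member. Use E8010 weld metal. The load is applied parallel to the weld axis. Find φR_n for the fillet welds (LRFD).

φR_n ≈ 38.2 kip

E80XX → F_EXX = 80 ksi.
Effective throat t_e = 0.707 × 0.1875 = 0.1326 in.
Total length L = 8 in; A_we = 0.1326 × 8 = 1.06 in².
F_nw = 0.6 F_EXX = 0.6 × 80 = 48 ksi.
φR_n = 0.75 × 48 × 1.06 = 38.18 kip.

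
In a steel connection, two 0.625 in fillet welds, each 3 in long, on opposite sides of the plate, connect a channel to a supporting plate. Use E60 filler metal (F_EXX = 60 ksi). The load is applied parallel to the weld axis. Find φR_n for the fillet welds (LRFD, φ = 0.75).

φR_n ≈ 71.6 kip

Effective throat t_e = 0.707 × 0.625 = 0.4419 in.
Total length L = 6 in; A_we = 0.4419 × 6 = 2.651 in².
F_nw = 0.6 F_EXX = 0.6 × 60 = 36 ksi.
φR_n = 0.75 × 36 × 2.651 = 71.58 kip.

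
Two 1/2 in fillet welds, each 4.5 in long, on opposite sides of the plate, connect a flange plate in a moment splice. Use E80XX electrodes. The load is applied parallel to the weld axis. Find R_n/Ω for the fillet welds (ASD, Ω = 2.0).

R_n/Ω ≈ 76.4 kips

E80XX → F_EXX = 80 ksi.
Effective throat t_e = 0.707 × 0.5 = 0.3535 in.
Total length L = 9 in; A_we = 0.3535 × 9 = 3.181 in².
F_nw = 0.6 F_EXX = 0.6 × 80 = 48 ksi.
R_n = 48 × 3.181 = 152.7 kips; R_n/Ω = 152.7/2.0 = 76.36 kips.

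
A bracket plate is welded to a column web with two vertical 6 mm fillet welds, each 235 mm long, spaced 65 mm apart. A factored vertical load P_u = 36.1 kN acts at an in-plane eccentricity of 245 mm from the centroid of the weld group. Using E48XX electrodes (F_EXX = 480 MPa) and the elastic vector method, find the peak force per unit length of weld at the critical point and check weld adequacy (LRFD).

f_max ≈ 432 N/mm; adequate

Total weld length L_w = 470 mm. Treat welds as unit-width lines.
Polar moment about centroid: J = 2[d³/12 + d(b/2)²] = 2[235³/12 + 235×32.5²] = 2659000 mm³.
Direct shear f_v = P/L_w = 36.1×10³ / 470 = 76.81 N/mm (vertical).
Torsion M = P·e = 36.1×10³ × 245 = 8844500 N·mm.
Critical point at (x, y) = (32.5, 117.5) from centroid. f_tx = M·y/J = 390.8 N/mm; f_ty = M·x/J = 108.1 N/mm.
Resultant f_max = √[f_tx² + (f_v + f_ty)²] = √[390.8² + (76.81 + 108.1)²] = 432.3 N/mm.
Capacity per unit length: φr_n = 0.75 × 0.6 × 480 × (0.707 × 6) = 916.3 N/mm.
432.3 ≤ 916.3 → adequate.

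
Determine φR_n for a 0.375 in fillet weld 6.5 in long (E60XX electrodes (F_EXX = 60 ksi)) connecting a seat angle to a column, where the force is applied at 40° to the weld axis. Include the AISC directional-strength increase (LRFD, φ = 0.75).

t_e = 0.707 × 0.375 = 0.2651 in; A_we = 0.2651 × 6.5 = 1.723 in².
Directional factor: 1.0 + 0.5 sin^1.5(40°) = 1.258.
F_nw = 0.6 × 60 × 1.258 = 45.28 ksi.
φR_n = 0.75 × 45.28 × 1.723 = 58.52 kip.

φR_n ≈ 58.5 kip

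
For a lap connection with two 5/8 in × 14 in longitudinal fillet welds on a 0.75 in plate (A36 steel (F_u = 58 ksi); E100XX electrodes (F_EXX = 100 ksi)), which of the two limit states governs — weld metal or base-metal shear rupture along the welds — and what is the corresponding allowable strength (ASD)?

R_n/Ω ≈ 365 kips (base-metal shear rupture governs)

t_e = 0.707 × 0.625 = 0.4419 in; L = 28 in.
Weld metal: R_n/Ω = (1/2.0) × 0.6 × 100 × 0.4419 × 28 = 371.2 kips.
Base metal (shear rupture): R_n/Ω = (1/2.0) × 0.6 × 58 × 0.75 × 28 = 365.4 kips.
Governing: base-metal shear rupture.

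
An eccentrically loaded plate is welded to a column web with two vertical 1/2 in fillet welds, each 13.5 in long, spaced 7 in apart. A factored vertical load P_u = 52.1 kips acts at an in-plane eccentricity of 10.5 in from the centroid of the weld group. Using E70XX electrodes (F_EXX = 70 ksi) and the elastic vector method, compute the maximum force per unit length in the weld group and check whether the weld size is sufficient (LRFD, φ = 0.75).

f_max ≈ 6.72 kip/in; adequate

Total weld length L_w = 27 in. Treat welds as unit-width lines.
Polar moment about centroid: J = 2[d³/12 + d(b/2)²] = 2[13.5³/12 + 13.5×3.5²] = 740.8 in³.
Direct shear f_v = P/L_w = 52.1 / 27 = 1.93 kip/in (vertical).
Torsion M = P·e = 52.1 × 10.5 = 547.05 kip·in.
Critical point at (x, y) = (3.5, 6.75) from centroid. f_tx = M·y/J = 4.985 kip/in; f_ty = M·x/J = 2.585 kip/in.
Resultant f_max = √[f_tx² + (f_v + f_ty)²] = √[4.985² + (1.93 + 2.585)²] = 6.725 kip/in.
Capacity per unit length: φr_n = 0.75 × 0.6 × 70 × (0.707 × 0.5) = 11.14 kip/in.
6.725 ≤ 11.14 → adequate.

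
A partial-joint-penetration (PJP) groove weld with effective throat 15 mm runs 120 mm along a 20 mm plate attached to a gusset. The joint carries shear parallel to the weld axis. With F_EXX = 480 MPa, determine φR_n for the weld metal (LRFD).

Effective throat (given) t_e = 15 mm.
A_we = 15 × 120 = 1800 mm².
F_nw = 0.6 F_EXX = 288 MPa.
φR_n = 0.75 × 288 × 1800 × 10⁻³ = 388.8 kN.

φR_n ≈ 389 kN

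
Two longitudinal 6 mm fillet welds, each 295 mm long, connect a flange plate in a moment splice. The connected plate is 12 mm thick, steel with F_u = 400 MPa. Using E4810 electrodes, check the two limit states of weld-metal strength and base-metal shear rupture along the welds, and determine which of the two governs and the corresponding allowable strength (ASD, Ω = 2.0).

R_n/Ω ≈ 360 kN (weld metal governs)

E48XX → F_EXX = 480 MPa.
t_e = 0.707 × 6 = 4.242 mm; L = 590 mm.
Weld metal: R_n/Ω = (1/2.0) × 0.6 × 480 × 4.242 × 590 × 10⁻³ = 360.4 kN.
Base metal (shear rupture): R_n/Ω = (1/2.0) × 0.6 × 400 × 12 × 590 × 10⁻³ = 849.6 kN.
Governing: weld metal.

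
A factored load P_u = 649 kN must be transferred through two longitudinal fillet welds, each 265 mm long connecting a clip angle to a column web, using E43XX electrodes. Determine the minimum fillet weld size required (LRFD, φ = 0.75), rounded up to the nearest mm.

E43XX → F_EXX = 430 MPa.
Total weld length L = 530 mm.
Required throat t_e = P_u / (φ × 0.6 F_EXX × L) = 649 / (0.75 × 0.6 × 430 × 530 × 10⁻³) = 6.328 mm.
Required leg w = t_e / 0.707 = 8.951 mm → use 9 mm.

w = 9 mm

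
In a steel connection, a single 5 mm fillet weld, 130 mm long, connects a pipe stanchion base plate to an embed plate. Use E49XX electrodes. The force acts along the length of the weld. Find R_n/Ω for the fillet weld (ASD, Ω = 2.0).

R_n/Ω ≈ 67.6 kN

E49XX → F_EXX = 490 MPa.
Effective throat t_e = 0.707 × 5 = 3.535 mm.
Total length L = 130 mm; A_we = 3.535 × 130 = 459.5 mm².
F_nw = 0.6 F_EXX = 0.6 × 490 = 294 MPa.
R_n = 294 × 459.5 × 10⁻³ = 135.1 kN; R_n/Ω = 135.1/2.0 = 67.55 kN.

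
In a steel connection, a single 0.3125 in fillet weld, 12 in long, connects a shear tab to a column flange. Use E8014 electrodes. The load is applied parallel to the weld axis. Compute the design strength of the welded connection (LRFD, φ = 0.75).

E80XX → F_EXX = 80 ksi.
Effective throat t_e = 0.707 × 0.3125 = 0.2209 in.
Total length L = 12 in; A_we = 0.2209 × 12 = 2.651 in².
F_nw = 0.6 F_EXX = 0.6 × 80 = 48 ksi.
φR_n = 0.75 × 48 × 2.651 = 95.44 kip.

φR_n ≈ 95.4 kip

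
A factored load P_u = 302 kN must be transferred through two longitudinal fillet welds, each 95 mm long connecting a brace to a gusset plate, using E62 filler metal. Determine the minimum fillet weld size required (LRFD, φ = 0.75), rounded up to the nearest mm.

E62XX → F_EXX = 620 MPa.
Total weld length L = 190 mm.
Required throat t_e = P_u / (φ × 0.6 F_EXX × L) = 302 / (0.75 × 0.6 × 620 × 190 × 10⁻³) = 5.697 mm.
Required leg w = t_e / 0.707 = 8.058 mm → use 9 mm.

w = 9 mm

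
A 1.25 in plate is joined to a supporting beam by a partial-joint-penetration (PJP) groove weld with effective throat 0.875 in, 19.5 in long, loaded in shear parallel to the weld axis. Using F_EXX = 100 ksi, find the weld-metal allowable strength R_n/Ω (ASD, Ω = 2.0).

R_n/Ω ≈ 512 kip

Effective throat (given) t_e = 0.875 in.
A_we = 0.875 × 19.5 = 17.06 in².
F_nw = 0.6 F_EXX = 60 ksi.
R_n/Ω = (60 × 17.06) / 2.0 = 511.9 kip.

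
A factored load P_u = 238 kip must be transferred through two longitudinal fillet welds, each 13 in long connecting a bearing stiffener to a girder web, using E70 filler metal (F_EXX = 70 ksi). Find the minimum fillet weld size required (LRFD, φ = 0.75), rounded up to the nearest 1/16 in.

w = 7/16 in

Total weld length L = 26 in.
Required throat t_e = P_u / (φ × 0.6 F_EXX × L) = 238 / (0.75 × 0.6 × 70 × 26) = 0.2906 in.
Required leg w = t_e / 0.707 = 0.411 in → use 7/16 in.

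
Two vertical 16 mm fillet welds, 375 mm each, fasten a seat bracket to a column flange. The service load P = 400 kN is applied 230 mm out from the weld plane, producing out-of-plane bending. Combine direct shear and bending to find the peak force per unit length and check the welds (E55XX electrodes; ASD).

E55XX → F_EXX = 550 MPa.
L_w = 2 × 375 = 750 mm; section modulus (unit throat) S = 2 × L²/6 = 46880 mm².
Direct shear f_v = P/L_w = 400×10³/750 = 533.3 N/mm.
Moment M = P × e = 400×10³ × 230 = 92000000 N·mm; bending f_b = M/S = 1963 N/mm.
f_max = √(f_v² + f_b²) = √(533.3² + 1963²) = 2034 N/mm.
r_n/Ω = (1/2.0) × 0.6 × 550 × (0.707 × 16) = 1866 N/mm → NOT adequate.

f_max ≈ 2030 N/mm; NOT adequate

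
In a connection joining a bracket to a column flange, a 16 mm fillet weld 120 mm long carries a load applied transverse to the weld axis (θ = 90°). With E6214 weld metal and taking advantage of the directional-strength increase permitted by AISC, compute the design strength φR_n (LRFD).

φR_n ≈ 568 kN

E62XX → F_EXX = 620 MPa.
t_e = 0.707 × 16 = 11.31 mm; A_we = 11.31 × 120 = 1357 mm².
Directional factor: 1.0 + 0.5 sin^1.5(90°) = 1.5.
F_nw = 0.6 × 620 × 1.5 = 558 MPa.
φR_n = 0.75 × 558 × 1357 × 10⁻³ = 568.1 kN.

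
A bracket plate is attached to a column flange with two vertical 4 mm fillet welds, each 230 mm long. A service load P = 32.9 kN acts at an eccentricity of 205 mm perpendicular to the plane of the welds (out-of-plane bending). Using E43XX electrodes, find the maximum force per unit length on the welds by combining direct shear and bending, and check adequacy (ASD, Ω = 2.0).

f_max ≈ 389 N/mm; NOT adequate

E43XX → F_EXX = 430 MPa.
L_w = 2 × 230 = 460 mm; section modulus (unit throat) S = 2 × L²/6 = 17630 mm².
Direct shear f_v = P/L_w = 32.9×10³/460 = 71.52 N/mm.
Moment M = P × e = 32.9×10³ × 205 = 6744500 N·mm; bending f_b = M/S = 382.5 N/mm.
f_max = √(f_v² + f_b²) = √(71.52² + 382.5²) = 389.1 N/mm.
r_n/Ω = (1/2.0) × 0.6 × 430 × (0.707 × 4) = 364.8 N/mm → NOT adequate.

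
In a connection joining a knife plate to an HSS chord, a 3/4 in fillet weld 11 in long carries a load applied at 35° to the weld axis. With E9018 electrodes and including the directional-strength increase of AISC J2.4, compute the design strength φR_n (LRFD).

E90XX → F_EXX = 90 ksi.
t_e = 0.707 × 0.75 = 0.5302 in; A_we = 0.5302 × 11 = 5.833 in².
Directional factor: 1.0 + 0.5 sin^1.5(35°) = 1.217.
F_nw = 0.6 × 90 × 1.217 = 65.73 ksi.
φR_n = 0.75 × 65.73 × 5.833 = 287.5 kip.

φR_n ≈ 288 kip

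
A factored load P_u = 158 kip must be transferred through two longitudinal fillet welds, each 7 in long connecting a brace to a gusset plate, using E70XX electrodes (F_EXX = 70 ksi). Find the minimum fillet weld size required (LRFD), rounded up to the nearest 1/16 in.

Total weld length L = 14 in.
Required throat t_e = P_u / (φ × 0.6 F_EXX × L) = 158 / (0.75 × 0.6 × 70 × 14) = 0.3583 in.
Required leg w = t_e / 0.707 = 0.5068 in → use 9/16 in.

w = 9/16 in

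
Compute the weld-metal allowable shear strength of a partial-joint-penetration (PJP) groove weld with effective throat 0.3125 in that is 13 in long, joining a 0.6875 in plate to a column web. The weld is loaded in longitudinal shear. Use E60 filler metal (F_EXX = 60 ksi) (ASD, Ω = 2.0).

Effective throat (given) t_e = 0.3125 in.
A_we = 0.3125 × 13 = 4.062 in².
F_nw = 0.6 F_EXX = 36 ksi.
R_n/Ω = (36 × 4.062) / 2.0 = 73.12 kips.

R_n/Ω ≈ 73.1 kips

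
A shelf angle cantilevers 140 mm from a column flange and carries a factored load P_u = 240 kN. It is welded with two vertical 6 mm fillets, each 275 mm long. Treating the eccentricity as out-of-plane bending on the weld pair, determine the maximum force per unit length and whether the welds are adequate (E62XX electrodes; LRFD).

f_max ≈ 1400 N/mm; NOT adequate

E62XX → F_EXX = 620 MPa.
L_w = 2 × 275 = 550 mm; section modulus (unit throat) S = 2 × L²/6 = 25210 mm².
Direct shear f_v = P/L_w = 240×10³/550 = 436.4 N/mm.
Moment M = P × e = 240×10³ × 140 = 33600000 N·mm; bending f_b = M/S = 1333 N/mm.
f_max = √(f_v² + f_b²) = √(436.4² + 1333²) = 1403 N/mm.
φr_n = 0.75 × 0.6 × 620 × (0.707 × 6) = 1184 N/mm → NOT adequate.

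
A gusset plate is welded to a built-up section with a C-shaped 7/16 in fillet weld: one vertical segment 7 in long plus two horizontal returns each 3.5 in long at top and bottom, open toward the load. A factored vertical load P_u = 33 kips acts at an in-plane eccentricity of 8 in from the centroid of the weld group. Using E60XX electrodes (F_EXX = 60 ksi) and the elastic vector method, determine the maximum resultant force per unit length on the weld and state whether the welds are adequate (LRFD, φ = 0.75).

Total weld length L_w = 14 in. Treat welds as unit-width lines.
Centroid: x̄ = 2×3.5×1.75 / 14 = 0.875 in from the vertical weld.
Polar moment about centroid: J = I_x + I_y = [7³/12 + 2×3.5×3.5²] + [7×0.875² + 2(3.5³/12 + 3.5×0.875²)] = 132.2 in³.
Direct shear f_v = P/L_w = 33 / 14 = 2.357 kip/in (vertical).
Torsion M = P·e = 33 × 8 = 264 kip·in.
Critical point at (x, y) = (2.625, 3.5) from centroid. f_tx = M·y/J = 6.99 kip/in; f_ty = M·x/J = 5.242 kip/in.
Resultant f_max = √[f_tx² + (f_v + f_ty)²] = √[6.99² + (2.357 + 5.242)²] = 10.32 kip/in.
Capacity per unit length: φr_n = 0.75 × 0.6 × 60 × (0.707 × 0.4375) = 8.351 kip/in.
10.32 > 8.351 → NOT adequate.

f_max ≈ 10.3 kip/in; NOT adequate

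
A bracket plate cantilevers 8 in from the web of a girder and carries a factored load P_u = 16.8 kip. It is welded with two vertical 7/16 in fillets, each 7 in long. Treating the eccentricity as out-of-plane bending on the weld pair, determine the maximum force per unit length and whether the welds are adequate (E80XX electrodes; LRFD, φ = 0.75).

E80XX → F_EXX = 80 ksi.
L_w = 2 × 7 = 14 in; section modulus (unit throat) S = 2 × L²/6 = 16.33 in².
Direct shear f_v = P/L_w = 16.8/14 = 1.2 kip/in.
Moment M = P × e = 16.8 × 8 = 134.4 kip·in; bending f_b = M/S = 8.229 kip/in.
f_max = √(f_v² + f_b²) = √(1.2² + 8.229²) = 8.316 kip/in.
φr_n = 0.75 × 0.6 × 80 × (0.707 × 0.4375) = 11.14 kip/in → adequate.

f_max ≈ 8.32 kip/in; adequate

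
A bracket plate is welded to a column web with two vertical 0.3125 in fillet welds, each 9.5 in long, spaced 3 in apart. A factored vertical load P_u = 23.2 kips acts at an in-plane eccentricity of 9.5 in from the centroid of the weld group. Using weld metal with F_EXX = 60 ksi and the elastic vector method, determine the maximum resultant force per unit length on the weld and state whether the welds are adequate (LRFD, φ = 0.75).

f_max ≈ 6.39 kip/in; NOT adequate

Total weld length L_w = 19 in. Treat welds as unit-width lines.
Polar moment about centroid: J = 2[d³/12 + d(b/2)²] = 2[9.5³/12 + 9.5×1.5²] = 185.6 in³.
Direct shear f_v = P/L_w = 23.2 / 19 = 1.221 kip/in (vertical).
Torsion M = P·e = 23.2 × 9.5 = 220.4 kip·in.
Critical point at (x, y) = (1.5, 4.75) from centroid. f_tx = M·y/J = 5.639 kip/in; f_ty = M·x/J = 1.781 kip/in.
Resultant f_max = √[f_tx² + (f_v + f_ty)²] = √[5.639² + (1.221 + 1.781)²] = 6.388 kip/in.
Capacity per unit length: φr_n = 0.75 × 0.6 × 60 × (0.707 × 0.3125) = 5.965 kip/in.
6.388 > 5.965 → NOT adequate.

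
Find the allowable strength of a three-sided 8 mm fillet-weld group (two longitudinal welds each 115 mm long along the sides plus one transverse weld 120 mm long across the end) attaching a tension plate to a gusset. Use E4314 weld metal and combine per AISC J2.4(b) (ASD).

E43XX → F_EXX = 430 MPa.
t_e = 0.707 × 8 = 5.656 mm.
R_nwl = 0.6 × 430 × 5.656 × 230 × 10⁻³ = 335.6 kN (longitudinal, 2 welds).
R_nwt = 0.6 × 430 × 5.656 × 120 × 10⁻³ = 175.1 kN (transverse, base value).
(i) R_nwl + R_nwt = 510.7 kN; (ii) 0.85 R_nwl + 1.5 R_nwt = 547.9 kN.
R_n = max = 547.9 kN [governs: (ii)]; R_n/Ω = 274 kN.

R_n/Ω ≈ 274 kN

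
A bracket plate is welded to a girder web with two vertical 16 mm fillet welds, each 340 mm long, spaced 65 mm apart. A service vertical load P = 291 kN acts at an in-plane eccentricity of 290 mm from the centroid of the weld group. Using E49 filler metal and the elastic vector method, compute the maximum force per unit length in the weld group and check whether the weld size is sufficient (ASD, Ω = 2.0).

f_max ≈ 2130 N/mm; NOT adequate

E49XX → F_EXX = 490 MPa.
Total weld length L_w = 680 mm. Treat welds as unit-width lines.
Polar moment about centroid: J = 2[d³/12 + d(b/2)²] = 2[340³/12 + 340×32.5²] = 7269000 mm³.
Direct shear f_v = P/L_w = 291×10³ / 680 = 427.9 N/mm (vertical).
Torsion M = P·e = 291×10³ × 290 = 84390000 N·mm.
Critical point at (x, y) = (32.5, 170) from centroid. f_tx = M·y/J = 1974 N/mm; f_ty = M·x/J = 377.3 N/mm.
Resultant f_max = √[f_tx² + (f_v + f_ty)²] = √[1974² + (427.9 + 377.3)²] = 2132 N/mm.
Capacity per unit length: r_n/Ω = (1/2.0) × 0.6 × 490 × (0.707 × 16) = 1663 N/mm.
2132 > 1663 → NOT adequate.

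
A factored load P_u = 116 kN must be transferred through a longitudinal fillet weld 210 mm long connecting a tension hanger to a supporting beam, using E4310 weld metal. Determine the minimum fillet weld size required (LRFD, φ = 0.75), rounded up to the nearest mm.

E43XX → F_EXX = 430 MPa.
Total weld length L = 210 mm.
Required throat t_e = P_u / (φ × 0.6 F_EXX × L) = 116 / (0.75 × 0.6 × 430 × 210 × 10⁻³) = 2.855 mm.
Required leg w = t_e / 0.707 = 4.038 mm → use 5 mm.

w = 5 mm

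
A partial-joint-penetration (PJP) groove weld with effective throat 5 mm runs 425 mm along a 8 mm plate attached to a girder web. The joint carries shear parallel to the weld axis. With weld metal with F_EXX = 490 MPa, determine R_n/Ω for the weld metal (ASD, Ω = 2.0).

R_n/Ω ≈ 312 kN

Effective throat (given) t_e = 5 mm.
A_we = 5 × 425 = 2125 mm².
F_nw = 0.6 F_EXX = 294 MPa.
R_n/Ω = (294 × 2125) / 2.0 × 10⁻³ = 312.4 kN.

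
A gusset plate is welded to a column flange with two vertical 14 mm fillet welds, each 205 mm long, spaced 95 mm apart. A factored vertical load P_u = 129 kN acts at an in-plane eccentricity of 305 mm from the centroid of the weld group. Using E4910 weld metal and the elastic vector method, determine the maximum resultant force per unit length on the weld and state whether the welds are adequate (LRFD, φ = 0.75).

E49XX → F_EXX = 490 MPa.
Total weld length L_w = 410 mm. Treat welds as unit-width lines.
Polar moment about centroid: J = 2[d³/12 + d(b/2)²] = 2[205³/12 + 205×47.5²] = 2361000 mm³.
Direct shear f_v = P/L_w = 129×10³ / 410 = 314.6 N/mm (vertical).
Torsion M = P·e = 129×10³ × 305 = 39345000 N·mm.
Critical point at (x, y) = (47.5, 102.5) from centroid. f_tx = M·y/J = 1708 N/mm; f_ty = M·x/J = 791.6 N/mm.
Resultant f_max = √[f_tx² + (f_v + f_ty)²] = √[1708² + (314.6 + 791.6)²] = 2035 N/mm.
Capacity per unit length: φr_n = 0.75 × 0.6 × 490 × (0.707 × 14) = 2183 N/mm.
2035 ≤ 2183 → adequate.

f_max ≈ 2040 N/mm; adequate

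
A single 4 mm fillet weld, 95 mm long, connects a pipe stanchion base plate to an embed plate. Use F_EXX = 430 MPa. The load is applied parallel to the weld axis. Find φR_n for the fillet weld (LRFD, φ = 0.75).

Effective throat t_e = 0.707 × 4 = 2.828 mm.
Total length L = 95 mm; A_we = 2.828 × 95 = 268.7 mm².
F_nw = 0.6 F_EXX = 0.6 × 430 = 258 MPa.
φR_n = 0.75 × 258 × 268.7 × 10⁻³ = 51.99 kN.

φR_n ≈ 52 kN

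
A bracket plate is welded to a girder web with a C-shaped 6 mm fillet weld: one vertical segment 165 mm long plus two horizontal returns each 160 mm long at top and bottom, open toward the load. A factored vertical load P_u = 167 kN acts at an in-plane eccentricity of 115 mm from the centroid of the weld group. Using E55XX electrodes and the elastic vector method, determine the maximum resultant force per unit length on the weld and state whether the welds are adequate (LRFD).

E55XX → F_EXX = 550 MPa.
Total weld length L_w = 485 mm. Treat welds as unit-width lines.
Centroid: x̄ = 2×160×80 / 485 = 52.78 mm from the vertical weld.
Polar moment about centroid: J = I_x + I_y = [165³/12 + 2×160×82.5²] + [165×52.78² + 2(160³/12 + 160×27.22²)] = 3932000 mm³.
Direct shear f_v = P/L_w = 167×10³ / 485 = 344.3 N/mm (vertical).
Torsion M = P·e = 167×10³ × 115 = 19205000 N·mm.
Critical point at (x, y) = (107.2, 82.5) from centroid. f_tx = M·y/J = 403 N/mm; f_ty = M·x/J = 523.7 N/mm.
Resultant f_max = √[f_tx² + (f_v + f_ty)²] = √[403² + (344.3 + 523.7)²] = 957 N/mm.
Capacity per unit length: φr_n = 0.75 × 0.6 × 550 × (0.707 × 6) = 1050 N/mm.
957 ≤ 1050 → adequate.

f_max ≈ 957 N/mm; adequate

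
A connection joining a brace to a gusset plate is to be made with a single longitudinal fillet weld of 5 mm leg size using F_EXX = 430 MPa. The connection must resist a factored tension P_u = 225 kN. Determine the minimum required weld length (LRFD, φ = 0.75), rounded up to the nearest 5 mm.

Throat t_e = 0.707 × 5 = 3.535 mm.
φr_n = 0.75 × 0.6 × 430 × 3.535 × 10⁻³ = 0.684 kN/mm.
L_req = P_u / φr_n = 225 / 0.684 = 328.9 mm total.
Round up → use L = 330 mm.

L = 330 mm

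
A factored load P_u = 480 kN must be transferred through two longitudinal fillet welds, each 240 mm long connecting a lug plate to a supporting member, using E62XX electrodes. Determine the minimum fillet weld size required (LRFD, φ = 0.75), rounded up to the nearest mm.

w = 6 mm

E62XX → F_EXX = 620 MPa.
Total weld length L = 480 mm.
Required throat t_e = P_u / (φ × 0.6 F_EXX × L) = 480 / (0.75 × 0.6 × 620 × 480 × 10⁻³) = 3.584 mm.
Required leg w = t_e / 0.707 = 5.07 mm → use 6 mm.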